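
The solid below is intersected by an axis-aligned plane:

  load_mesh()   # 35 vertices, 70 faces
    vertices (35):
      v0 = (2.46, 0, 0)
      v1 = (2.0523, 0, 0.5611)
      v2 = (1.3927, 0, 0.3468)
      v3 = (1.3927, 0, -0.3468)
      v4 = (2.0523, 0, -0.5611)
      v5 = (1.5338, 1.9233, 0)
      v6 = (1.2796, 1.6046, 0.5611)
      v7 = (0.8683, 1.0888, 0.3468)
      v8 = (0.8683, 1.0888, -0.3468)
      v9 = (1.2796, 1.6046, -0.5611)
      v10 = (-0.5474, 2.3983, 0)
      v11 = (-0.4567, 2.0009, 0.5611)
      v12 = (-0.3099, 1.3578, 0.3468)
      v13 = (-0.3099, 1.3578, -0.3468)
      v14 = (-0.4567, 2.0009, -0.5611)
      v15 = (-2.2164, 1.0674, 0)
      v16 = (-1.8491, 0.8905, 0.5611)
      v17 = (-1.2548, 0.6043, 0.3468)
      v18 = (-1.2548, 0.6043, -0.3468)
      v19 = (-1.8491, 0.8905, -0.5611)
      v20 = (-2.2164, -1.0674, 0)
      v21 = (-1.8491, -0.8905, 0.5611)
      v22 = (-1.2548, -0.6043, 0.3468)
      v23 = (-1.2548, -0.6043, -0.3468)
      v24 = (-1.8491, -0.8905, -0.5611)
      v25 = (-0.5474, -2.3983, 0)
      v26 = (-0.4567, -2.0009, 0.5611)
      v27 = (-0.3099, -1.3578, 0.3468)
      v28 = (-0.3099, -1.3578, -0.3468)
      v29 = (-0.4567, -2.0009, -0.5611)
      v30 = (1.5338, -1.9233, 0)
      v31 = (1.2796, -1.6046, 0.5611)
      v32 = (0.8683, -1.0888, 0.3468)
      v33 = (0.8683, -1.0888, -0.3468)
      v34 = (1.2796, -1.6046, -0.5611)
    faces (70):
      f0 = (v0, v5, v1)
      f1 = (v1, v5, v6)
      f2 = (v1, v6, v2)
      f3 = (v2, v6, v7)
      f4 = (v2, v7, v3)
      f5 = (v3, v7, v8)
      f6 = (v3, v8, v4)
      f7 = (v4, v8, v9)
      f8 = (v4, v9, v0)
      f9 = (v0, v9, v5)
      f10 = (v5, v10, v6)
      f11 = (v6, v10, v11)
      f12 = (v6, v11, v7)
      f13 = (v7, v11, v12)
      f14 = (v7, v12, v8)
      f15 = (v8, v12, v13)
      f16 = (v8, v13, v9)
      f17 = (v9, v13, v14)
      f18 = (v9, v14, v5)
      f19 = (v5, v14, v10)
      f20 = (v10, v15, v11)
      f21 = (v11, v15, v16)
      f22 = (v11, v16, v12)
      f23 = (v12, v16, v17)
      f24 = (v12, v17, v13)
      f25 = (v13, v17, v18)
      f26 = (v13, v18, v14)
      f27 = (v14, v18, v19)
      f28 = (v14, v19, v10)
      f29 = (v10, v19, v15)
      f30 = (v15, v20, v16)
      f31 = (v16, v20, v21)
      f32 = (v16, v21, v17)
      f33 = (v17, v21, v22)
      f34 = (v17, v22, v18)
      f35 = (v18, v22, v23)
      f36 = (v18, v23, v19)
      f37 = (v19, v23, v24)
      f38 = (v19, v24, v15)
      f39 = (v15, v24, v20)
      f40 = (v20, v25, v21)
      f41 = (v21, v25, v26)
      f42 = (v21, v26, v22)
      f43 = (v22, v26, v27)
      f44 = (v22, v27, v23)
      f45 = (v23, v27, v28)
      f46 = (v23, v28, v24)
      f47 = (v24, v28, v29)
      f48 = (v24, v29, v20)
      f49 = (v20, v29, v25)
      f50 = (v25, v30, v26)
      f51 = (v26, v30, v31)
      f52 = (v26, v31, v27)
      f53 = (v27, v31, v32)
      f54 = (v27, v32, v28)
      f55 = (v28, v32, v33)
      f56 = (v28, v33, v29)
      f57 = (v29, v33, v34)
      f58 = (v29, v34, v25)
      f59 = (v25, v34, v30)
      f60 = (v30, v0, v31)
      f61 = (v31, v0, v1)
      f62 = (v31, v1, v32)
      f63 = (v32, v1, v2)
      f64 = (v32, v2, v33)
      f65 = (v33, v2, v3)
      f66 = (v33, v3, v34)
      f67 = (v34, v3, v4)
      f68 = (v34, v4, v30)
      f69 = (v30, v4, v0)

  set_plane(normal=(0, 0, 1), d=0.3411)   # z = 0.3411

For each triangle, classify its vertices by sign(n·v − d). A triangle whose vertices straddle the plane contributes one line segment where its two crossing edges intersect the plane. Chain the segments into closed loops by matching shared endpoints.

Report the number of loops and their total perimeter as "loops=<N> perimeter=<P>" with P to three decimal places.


loops=2 perimeter=21.897

Straddling triangles (28 of 70):
  (v0,v5,v1) [--+] → (1.849, 0.754101, 0.3411)–(2.21215, 0, 0.3411)  len=0.8370
  (v1,v5,v6) [+-+] → (1.849, 0.754101, 0.3411)–(1.37927, 1.72956, 0.3411)  len=1.0827
  (v2,v7,v3) [++-] → (0.87261, 1.07985, 0.3411)–(1.3927, 0, 0.3411)  len=1.1986
  (v3,v7,v8) [-+-] → (0.87261, 1.07985, 0.3411)–(0.8683, 1.0888, 0.3411)  len=0.0099
  (v5,v10,v6) [--+] → (0.563257, 1.9158, 0.3411)–(1.37927, 1.72956, 0.3411)  len=0.8370
  (v6,v10,v11) [+-+] → (0.563257, 1.9158, 0.3411)–(-0.492262, 2.15672, 0.3411)  len=1.0827
  (v7,v12,v8) [++-] → (-0.300218, 1.35559, 0.3411)–(0.8683, 1.0888, 0.3411)  len=1.1986
  (v8,v12,v13) [-+-] → (-0.300218, 1.35559, 0.3411)–(-0.3099, 1.3578, 0.3411)  len=0.0099
  (v10,v15,v11) [--+] → (-1.14666, 1.63489, 0.3411)–(-0.492262, 2.15672, 0.3411)  len=0.8370
  (v11,v15,v16) [+-+] → (-1.14666, 1.63489, 0.3411)–(-1.99311, 0.95986, 0.3411)  len=1.0827
  (v12,v17,v13) [++-] → (-1.24703, 0.610492, 0.3411)–(-0.3099, 1.3578, 0.3411)  len=1.1986
  (v13,v17,v18) [-+-] → (-1.24703, 0.610492, 0.3411)–(-1.2548, 0.6043, 0.3411)  len=0.0099
  (v15,v20,v16) [--+] → (-1.99311, 0.122833, 0.3411)–(-1.99311, 0.95986, 0.3411)  len=0.8370
  (v16,v20,v21) [+-+] → (-1.99311, 0.122833, 0.3411)–(-1.99311, -0.95986, 0.3411)  len=1.0827
  (v17,v22,v18) [++-] → (-1.2548, -0.594368, 0.3411)–(-1.2548, 0.6043, 0.3411)  len=1.1987
  (v18,v22,v23) [-+-] → (-1.2548, -0.594368, 0.3411)–(-1.2548, -0.6043, 0.3411)  len=0.0099
  (v20,v25,v21) [--+] → (-1.33872, -1.48169, 0.3411)–(-1.99311, -0.95986, 0.3411)  len=0.8370
  (v21,v25,v26) [+-+] → (-1.33872, -1.48169, 0.3411)–(-0.492262, -2.15672, 0.3411)  len=1.0827
  (v22,v27,v23) [++-] → (-0.317665, -1.35161, 0.3411)–(-1.2548, -0.6043, 0.3411)  len=1.1986
  (v23,v27,v28) [-+-] → (-0.317665, -1.35161, 0.3411)–(-0.3099, -1.3578, 0.3411)  len=0.0099
  (v25,v30,v26) [--+] → (0.323749, -1.97047, 0.3411)–(-0.492262, -2.15672, 0.3411)  len=0.8370
  (v26,v30,v31) [+-+] → (0.323749, -1.97047, 0.3411)–(1.37927, -1.72956, 0.3411)  len=1.0827
  (v27,v32,v28) [++-] → (0.858618, -1.09101, 0.3411)–(-0.3099, -1.3578, 0.3411)  len=1.1986
  (v28,v32,v33) [-+-] → (0.858618, -1.09101, 0.3411)–(0.8683, -1.0888, 0.3411)  len=0.0099
  (v30,v0,v31) [--+] → (1.74242, -0.975457, 0.3411)–(1.37927, -1.72956, 0.3411)  len=0.8370
  (v31,v0,v1) [+-+] → (1.74242, -0.975457, 0.3411)–(2.21215, 0, 0.3411)  len=1.0827
  (v32,v2,v33) [++-] → (1.38839, -0.00894775, 0.3411)–(0.8683, -1.0888, 0.3411)  len=1.1986
  (v33,v2,v3) [-+-] → (1.38839, -0.00894775, 0.3411)–(1.3927, 0, 0.3411)  len=0.0099

Chained into 2 loop(s):
  loop 1: 14 segments, perimeter = 13.4376
  loop 2: 14 segments, perimeter = 8.4597
Total perimeter = 21.897


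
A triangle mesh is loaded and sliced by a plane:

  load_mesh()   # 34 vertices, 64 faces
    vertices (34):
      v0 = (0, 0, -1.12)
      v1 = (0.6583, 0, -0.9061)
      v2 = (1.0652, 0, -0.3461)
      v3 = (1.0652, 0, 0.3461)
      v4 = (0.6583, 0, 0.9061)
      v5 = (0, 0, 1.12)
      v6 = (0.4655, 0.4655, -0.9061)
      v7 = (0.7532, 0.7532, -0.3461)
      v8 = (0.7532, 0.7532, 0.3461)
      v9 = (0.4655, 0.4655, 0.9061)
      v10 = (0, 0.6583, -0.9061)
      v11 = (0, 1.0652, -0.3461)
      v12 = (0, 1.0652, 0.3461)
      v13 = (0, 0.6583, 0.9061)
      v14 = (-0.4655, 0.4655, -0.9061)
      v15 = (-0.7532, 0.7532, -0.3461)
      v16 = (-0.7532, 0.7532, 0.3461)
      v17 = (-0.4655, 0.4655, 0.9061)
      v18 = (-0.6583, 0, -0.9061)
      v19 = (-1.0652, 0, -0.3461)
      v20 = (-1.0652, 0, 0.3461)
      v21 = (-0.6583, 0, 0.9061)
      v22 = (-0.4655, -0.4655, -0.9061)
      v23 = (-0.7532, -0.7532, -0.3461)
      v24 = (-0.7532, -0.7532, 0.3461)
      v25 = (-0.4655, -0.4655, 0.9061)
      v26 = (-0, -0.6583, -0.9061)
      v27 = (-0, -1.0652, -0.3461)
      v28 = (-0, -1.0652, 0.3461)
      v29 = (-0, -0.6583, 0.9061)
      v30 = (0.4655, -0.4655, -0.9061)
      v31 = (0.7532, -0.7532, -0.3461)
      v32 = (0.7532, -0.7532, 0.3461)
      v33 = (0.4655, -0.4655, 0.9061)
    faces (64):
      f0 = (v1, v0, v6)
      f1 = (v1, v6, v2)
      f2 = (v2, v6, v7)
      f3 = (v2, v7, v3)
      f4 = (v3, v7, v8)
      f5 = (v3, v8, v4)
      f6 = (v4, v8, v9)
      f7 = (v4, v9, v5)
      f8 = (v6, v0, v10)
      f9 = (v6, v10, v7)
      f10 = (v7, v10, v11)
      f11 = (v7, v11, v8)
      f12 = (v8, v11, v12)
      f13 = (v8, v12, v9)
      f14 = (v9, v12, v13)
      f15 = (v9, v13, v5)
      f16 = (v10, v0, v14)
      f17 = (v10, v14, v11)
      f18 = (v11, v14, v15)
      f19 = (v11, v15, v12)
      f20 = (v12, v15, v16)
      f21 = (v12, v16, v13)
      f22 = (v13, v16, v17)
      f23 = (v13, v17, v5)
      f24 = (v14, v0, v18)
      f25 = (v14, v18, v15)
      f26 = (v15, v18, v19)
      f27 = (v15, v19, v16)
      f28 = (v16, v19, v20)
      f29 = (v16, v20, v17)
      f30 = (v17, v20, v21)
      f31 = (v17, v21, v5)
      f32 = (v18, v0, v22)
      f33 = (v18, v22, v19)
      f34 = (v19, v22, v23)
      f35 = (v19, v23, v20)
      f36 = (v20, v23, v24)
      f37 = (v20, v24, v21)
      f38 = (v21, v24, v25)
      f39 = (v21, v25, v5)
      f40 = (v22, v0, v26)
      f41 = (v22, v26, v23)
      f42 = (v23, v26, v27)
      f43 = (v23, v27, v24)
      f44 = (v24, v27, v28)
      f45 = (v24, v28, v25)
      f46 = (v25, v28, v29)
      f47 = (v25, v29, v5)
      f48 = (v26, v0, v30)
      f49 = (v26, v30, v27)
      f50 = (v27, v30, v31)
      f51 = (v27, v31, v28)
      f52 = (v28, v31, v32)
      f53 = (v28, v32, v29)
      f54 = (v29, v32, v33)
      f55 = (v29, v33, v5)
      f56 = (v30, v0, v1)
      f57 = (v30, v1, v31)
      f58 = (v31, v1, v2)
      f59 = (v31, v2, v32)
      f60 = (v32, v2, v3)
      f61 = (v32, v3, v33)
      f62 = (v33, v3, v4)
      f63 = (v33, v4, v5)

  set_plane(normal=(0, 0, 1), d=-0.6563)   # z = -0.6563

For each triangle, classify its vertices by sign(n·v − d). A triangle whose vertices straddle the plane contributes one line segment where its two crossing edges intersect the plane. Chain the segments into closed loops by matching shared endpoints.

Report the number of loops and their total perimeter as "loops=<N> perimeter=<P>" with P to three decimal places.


loops=1 perimeter=5.142

Straddling triangles (16 of 64):
  (v1,v6,v2) [--+] → (0.733009, 0.257854, -0.6563)–(0.839806, 0, -0.6563)  len=0.2791
  (v2,v6,v7) [+-+] → (0.733009, 0.257854, -0.6563)–(0.593835, 0.593835, -0.6563)  len=0.3637
  (v6,v10,v7) [--+] → (0.335981, 0.700632, -0.6563)–(0.593835, 0.593835, -0.6563)  len=0.2791
  (v7,v10,v11) [+-+] → (0.335981, 0.700632, -0.6563)–(0, 0.839806, -0.6563)  len=0.3637
  (v10,v14,v11) [--+] → (-0.257854, 0.733009, -0.6563)–(0, 0.839806, -0.6563)  len=0.2791
  (v11,v14,v15) [+-+] → (-0.257854, 0.733009, -0.6563)–(-0.593835, 0.593835, -0.6563)  len=0.3637
  (v14,v18,v15) [--+] → (-0.700632, 0.335981, -0.6563)–(-0.593835, 0.593835, -0.6563)  len=0.2791
  (v15,v18,v19) [+-+] → (-0.700632, 0.335981, -0.6563)–(-0.839806, 0, -0.6563)  len=0.3637
  (v18,v22,v19) [--+] → (-0.733009, -0.257854, -0.6563)–(-0.839806, 0, -0.6563)  len=0.2791
  (v19,v22,v23) [+-+] → (-0.733009, -0.257854, -0.6563)–(-0.593835, -0.593835, -0.6563)  len=0.3637
  (v22,v26,v23) [--+] → (-0.335981, -0.700632, -0.6563)–(-0.593835, -0.593835, -0.6563)  len=0.2791
  (v23,v26,v27) [+-+] → (-0.335981, -0.700632, -0.6563)–(0, -0.839806, -0.6563)  len=0.3637
  (v26,v30,v27) [--+] → (0.257854, -0.733009, -0.6563)–(0, -0.839806, -0.6563)  len=0.2791
  (v27,v30,v31) [+-+] → (0.257854, -0.733009, -0.6563)–(0.593835, -0.593835, -0.6563)  len=0.3637
  (v30,v1,v31) [--+] → (0.700632, -0.335981, -0.6563)–(0.593835, -0.593835, -0.6563)  len=0.2791
  (v31,v1,v2) [+-+] → (0.700632, -0.335981, -0.6563)–(0.839806, 0, -0.6563)  len=0.3637

Chained into 1 loop(s):
  loop 1: 16 segments, perimeter = 5.1421
Total perimeter = 5.142


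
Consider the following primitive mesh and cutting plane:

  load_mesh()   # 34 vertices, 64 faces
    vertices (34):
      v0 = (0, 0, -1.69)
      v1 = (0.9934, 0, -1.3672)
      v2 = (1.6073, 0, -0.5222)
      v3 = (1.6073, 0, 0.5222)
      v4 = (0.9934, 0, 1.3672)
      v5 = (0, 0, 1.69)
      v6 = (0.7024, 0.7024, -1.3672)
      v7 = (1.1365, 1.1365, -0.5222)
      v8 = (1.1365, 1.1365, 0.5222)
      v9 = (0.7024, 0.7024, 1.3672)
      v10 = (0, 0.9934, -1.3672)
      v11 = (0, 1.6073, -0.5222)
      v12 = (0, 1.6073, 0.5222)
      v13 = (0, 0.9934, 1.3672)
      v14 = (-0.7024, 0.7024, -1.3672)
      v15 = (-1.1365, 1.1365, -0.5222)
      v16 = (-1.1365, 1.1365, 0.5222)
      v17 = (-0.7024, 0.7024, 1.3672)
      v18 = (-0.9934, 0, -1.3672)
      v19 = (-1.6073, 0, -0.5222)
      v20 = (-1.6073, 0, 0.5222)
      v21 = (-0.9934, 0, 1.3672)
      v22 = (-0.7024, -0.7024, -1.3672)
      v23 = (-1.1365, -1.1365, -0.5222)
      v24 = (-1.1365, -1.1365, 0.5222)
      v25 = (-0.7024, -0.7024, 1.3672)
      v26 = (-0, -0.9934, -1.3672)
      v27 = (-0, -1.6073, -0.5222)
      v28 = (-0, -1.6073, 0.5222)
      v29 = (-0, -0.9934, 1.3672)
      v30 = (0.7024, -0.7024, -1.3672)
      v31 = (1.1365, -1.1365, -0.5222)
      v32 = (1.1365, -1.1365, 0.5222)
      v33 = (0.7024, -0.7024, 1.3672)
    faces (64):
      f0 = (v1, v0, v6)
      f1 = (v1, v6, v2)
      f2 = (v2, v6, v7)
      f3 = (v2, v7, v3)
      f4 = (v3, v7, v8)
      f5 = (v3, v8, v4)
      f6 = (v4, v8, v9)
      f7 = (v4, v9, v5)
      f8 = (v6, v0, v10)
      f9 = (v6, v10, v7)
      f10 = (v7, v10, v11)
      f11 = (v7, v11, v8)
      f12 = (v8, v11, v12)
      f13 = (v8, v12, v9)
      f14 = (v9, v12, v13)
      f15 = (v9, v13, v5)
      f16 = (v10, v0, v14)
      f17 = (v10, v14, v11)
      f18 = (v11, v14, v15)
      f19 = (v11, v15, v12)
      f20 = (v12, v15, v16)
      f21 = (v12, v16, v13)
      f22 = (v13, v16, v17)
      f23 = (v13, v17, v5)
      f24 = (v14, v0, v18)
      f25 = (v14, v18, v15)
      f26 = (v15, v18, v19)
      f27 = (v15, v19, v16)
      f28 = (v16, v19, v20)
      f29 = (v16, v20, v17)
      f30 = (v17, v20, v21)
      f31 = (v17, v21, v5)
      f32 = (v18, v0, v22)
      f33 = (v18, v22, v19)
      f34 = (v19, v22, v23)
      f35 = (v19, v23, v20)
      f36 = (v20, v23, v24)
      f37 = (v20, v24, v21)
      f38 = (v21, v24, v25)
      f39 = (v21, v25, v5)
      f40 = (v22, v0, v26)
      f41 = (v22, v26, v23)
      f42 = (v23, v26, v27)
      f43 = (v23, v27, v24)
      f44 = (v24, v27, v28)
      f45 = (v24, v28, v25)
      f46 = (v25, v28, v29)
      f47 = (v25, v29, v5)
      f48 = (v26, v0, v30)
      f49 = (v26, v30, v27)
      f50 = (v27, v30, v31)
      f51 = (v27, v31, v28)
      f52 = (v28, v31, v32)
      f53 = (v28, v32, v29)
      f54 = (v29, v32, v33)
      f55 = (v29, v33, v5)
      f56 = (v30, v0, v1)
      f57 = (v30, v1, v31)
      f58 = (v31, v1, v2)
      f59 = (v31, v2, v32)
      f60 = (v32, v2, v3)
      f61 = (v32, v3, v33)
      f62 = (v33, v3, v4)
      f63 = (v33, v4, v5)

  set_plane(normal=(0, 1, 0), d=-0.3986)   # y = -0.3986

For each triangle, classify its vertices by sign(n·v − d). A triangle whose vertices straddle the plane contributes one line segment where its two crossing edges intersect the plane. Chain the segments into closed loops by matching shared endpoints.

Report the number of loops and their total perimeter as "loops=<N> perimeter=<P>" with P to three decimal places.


Straddling triangles (20 of 64):
  (v18,v0,v22) [++-] → (-0.3986, -0.3986, -1.50682)–(-0.828262, -0.3986, -1.3672)  len=0.4518
  (v18,v22,v19) [+-+] → (-0.828262, -0.3986, -1.3672)–(-1.09378, -0.3986, -1.00172)  len=0.4517
  (v19,v22,v23) [+--] → (-1.09378, -0.3986, -1.00172)–(-1.44218, -0.3986, -0.5222)  len=0.5927
  (v19,v23,v20) [+-+] → (-1.44218, -0.3986, -0.5222)–(-1.44218, -0.3986, 0.155902)  len=0.6781
  (v20,v23,v24) [+--] → (-1.44218, -0.3986, 0.155902)–(-1.44218, -0.3986, 0.5222)  len=0.3663
  (v20,v24,v21) [+-+] → (-1.44218, -0.3986, 0.5222)–(-1.04359, -0.3986, 1.07084)  len=0.6781
  (v21,v24,v25) [+--] → (-1.04359, -0.3986, 1.07084)–(-0.828262, -0.3986, 1.3672)  len=0.3663
  (v21,v25,v5) [+-+] → (-0.828262, -0.3986, 1.3672)–(-0.3986, -0.3986, 1.50682)  len=0.4518
  (v22,v0,v26) [-+-] → (-0.3986, -0.3986, -1.50682)–(0, -0.3986, -1.56048)  len=0.4022
  (v25,v29,v5) [--+] → (0, -0.3986, 1.56048)–(-0.3986, -0.3986, 1.50682)  len=0.4022
  (v26,v0,v30) [-+-] → (0, -0.3986, -1.56048)–(0.3986, -0.3986, -1.50682)  len=0.4022
  (v29,v33,v5) [--+] → (0.3986, -0.3986, 1.50682)–(0, -0.3986, 1.56048)  len=0.4022
  (v30,v0,v1) [-++] → (0.3986, -0.3986, -1.50682)–(0.828262, -0.3986, -1.3672)  len=0.4518
  (v30,v1,v31) [-+-] → (0.828262, -0.3986, -1.3672)–(1.04359, -0.3986, -1.07084)  len=0.3663
  (v31,v1,v2) [-++] → (1.04359, -0.3986, -1.07084)–(1.44218, -0.3986, -0.5222)  len=0.6781
  (v31,v2,v32) [-+-] → (1.44218, -0.3986, -0.5222)–(1.44218, -0.3986, -0.155902)  len=0.3663
  (v32,v2,v3) [-++] → (1.44218, -0.3986, -0.155902)–(1.44218, -0.3986, 0.5222)  len=0.6781
  (v32,v3,v33) [-+-] → (1.44218, -0.3986, 0.5222)–(1.09378, -0.3986, 1.00172)  len=0.5927
  (v33,v3,v4) [-++] → (1.09378, -0.3986, 1.00172)–(0.828262, -0.3986, 1.3672)  len=0.4517
  (v33,v4,v5) [-++] → (0.828262, -0.3986, 1.3672)–(0.3986, -0.3986, 1.50682)  len=0.4518

Chained into 1 loop(s):
  loop 1: 20 segments, perimeter = 9.6826
Total perimeter = 9.683

loops=1 perimeter=9.683


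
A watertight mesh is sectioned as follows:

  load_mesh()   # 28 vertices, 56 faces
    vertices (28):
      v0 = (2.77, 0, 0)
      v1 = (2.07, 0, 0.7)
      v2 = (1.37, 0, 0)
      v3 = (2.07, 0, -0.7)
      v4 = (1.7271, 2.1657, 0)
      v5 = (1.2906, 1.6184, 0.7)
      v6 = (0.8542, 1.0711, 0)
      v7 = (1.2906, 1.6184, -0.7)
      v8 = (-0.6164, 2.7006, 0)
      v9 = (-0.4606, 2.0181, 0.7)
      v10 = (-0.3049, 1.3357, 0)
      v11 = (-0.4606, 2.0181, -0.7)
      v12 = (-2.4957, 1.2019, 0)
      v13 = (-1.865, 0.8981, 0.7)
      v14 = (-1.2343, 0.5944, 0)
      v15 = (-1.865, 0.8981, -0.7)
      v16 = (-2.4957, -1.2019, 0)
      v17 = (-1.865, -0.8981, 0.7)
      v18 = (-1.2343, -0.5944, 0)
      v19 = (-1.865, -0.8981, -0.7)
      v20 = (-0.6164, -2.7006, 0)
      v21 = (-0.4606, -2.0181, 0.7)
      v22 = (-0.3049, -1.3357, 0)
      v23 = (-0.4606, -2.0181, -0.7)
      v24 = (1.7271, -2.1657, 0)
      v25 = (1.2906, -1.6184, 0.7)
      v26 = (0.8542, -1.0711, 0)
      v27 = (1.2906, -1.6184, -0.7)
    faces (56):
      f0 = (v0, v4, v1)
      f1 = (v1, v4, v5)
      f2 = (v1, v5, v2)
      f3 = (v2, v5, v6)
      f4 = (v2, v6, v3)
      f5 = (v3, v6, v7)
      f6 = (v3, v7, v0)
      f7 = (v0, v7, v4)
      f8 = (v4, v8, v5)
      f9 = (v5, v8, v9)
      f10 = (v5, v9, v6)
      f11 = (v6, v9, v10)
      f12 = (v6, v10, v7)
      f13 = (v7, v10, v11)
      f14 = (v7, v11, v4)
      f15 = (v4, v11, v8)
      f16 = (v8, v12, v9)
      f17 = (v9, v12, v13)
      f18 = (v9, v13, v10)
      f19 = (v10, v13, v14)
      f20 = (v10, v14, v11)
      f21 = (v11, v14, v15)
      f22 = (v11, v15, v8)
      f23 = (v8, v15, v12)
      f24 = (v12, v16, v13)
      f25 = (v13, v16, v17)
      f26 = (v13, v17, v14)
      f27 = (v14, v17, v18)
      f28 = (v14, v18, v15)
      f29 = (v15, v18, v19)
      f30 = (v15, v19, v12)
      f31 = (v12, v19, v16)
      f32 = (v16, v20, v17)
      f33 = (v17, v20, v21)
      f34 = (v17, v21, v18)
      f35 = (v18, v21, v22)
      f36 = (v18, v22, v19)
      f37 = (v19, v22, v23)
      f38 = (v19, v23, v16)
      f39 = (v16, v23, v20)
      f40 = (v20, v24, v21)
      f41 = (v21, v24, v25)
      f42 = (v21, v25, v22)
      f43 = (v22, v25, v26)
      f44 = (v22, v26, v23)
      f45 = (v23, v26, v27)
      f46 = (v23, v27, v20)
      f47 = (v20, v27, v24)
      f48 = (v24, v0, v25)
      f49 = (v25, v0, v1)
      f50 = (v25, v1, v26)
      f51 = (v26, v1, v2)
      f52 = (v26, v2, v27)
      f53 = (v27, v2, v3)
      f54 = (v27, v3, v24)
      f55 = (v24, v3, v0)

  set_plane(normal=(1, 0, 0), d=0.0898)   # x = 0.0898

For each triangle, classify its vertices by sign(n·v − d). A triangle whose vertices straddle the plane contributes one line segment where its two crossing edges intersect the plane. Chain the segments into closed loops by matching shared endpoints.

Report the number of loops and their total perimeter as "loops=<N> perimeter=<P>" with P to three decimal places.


Straddling triangles (16 of 56):
  (v4,v8,v5) [+-+] → (0.0898, 2.53941, 0)–(0.0898, 2.29984, 0.259224)  len=0.3530
  (v5,v8,v9) [+--] → (0.0898, 2.29984, 0.259224)–(0.0898, 1.89247, 0.7)  len=0.6002
  (v5,v9,v6) [+-+] → (0.0898, 1.89247, 0.7)–(0.0898, 1.62167, 0.406967)  len=0.3990
  (v6,v9,v10) [+--] → (0.0898, 1.62167, 0.406967)–(0.0898, 1.2456, 0)  len=0.5541
  (v6,v10,v7) [+-+] → (0.0898, 1.2456, 0)–(0.0898, 1.40564, -0.173168)  len=0.2358
  (v7,v10,v11) [+--] → (0.0898, 1.40564, -0.173168)–(0.0898, 1.89247, -0.7)  len=0.7173
  (v7,v11,v4) [+-+] → (0.0898, 1.89247, -0.7)–(0.0898, 2.05523, -0.523888)  len=0.2398
  (v4,v11,v8) [+--] → (0.0898, 2.05523, -0.523888)–(0.0898, 2.53941, 0)  len=0.7134
  (v20,v24,v21) [-+-] → (0.0898, -2.53941, 0)–(0.0898, -2.05523, 0.523888)  len=0.7134
  (v21,v24,v25) [-++] → (0.0898, -2.05523, 0.523888)–(0.0898, -1.89247, 0.7)  len=0.2398
  (v21,v25,v22) [-+-] → (0.0898, -1.89247, 0.7)–(0.0898, -1.40564, 0.173168)  len=0.7173
  (v22,v25,v26) [-++] → (0.0898, -1.40564, 0.173168)–(0.0898, -1.2456, 0)  len=0.2358
  (v22,v26,v23) [-+-] → (0.0898, -1.2456, 0)–(0.0898, -1.62167, -0.406967)  len=0.5541
  (v23,v26,v27) [-++] → (0.0898, -1.62167, -0.406967)–(0.0898, -1.89247, -0.7)  len=0.3990
  (v23,v27,v20) [-+-] → (0.0898, -1.89247, -0.7)–(0.0898, -2.29984, -0.259224)  len=0.6002
  (v20,v27,v24) [-++] → (0.0898, -2.29984, -0.259224)–(0.0898, -2.53941, 0)  len=0.3530

Chained into 2 loop(s):
  loop 1: 8 segments, perimeter = 3.8126
  loop 2: 8 segments, perimeter = 3.8126
Total perimeter = 7.625

loops=2 perimeter=7.625


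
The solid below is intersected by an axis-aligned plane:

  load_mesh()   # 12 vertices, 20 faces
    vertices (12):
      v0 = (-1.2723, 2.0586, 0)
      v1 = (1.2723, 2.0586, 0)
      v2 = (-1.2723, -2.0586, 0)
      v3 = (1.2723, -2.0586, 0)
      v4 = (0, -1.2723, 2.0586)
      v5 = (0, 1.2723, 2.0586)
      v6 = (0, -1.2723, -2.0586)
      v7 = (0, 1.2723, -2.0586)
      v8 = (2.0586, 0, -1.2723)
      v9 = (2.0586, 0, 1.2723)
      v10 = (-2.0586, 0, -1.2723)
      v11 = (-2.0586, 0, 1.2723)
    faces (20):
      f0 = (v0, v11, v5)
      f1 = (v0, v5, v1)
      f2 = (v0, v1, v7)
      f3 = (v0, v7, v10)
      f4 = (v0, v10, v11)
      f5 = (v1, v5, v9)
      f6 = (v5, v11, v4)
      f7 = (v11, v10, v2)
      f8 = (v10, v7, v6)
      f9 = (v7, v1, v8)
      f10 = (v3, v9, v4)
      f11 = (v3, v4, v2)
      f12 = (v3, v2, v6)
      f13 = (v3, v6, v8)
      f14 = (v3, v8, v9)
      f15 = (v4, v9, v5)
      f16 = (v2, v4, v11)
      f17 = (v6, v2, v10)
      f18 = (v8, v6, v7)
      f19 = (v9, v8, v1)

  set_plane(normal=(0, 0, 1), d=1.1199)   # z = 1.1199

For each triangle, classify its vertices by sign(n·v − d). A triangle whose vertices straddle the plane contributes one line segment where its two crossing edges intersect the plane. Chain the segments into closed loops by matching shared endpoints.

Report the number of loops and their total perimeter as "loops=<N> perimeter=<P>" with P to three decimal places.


loops=1 perimeter=11.207

Straddling triangles (10 of 20):
  (v0,v11,v5) [-++] → (-1.96441, 0.246585, 1.1199)–(-0.580155, 1.63084, 1.1199)  len=1.9576
  (v0,v5,v1) [-+-] → (-0.580155, 1.63084, 1.1199)–(0.580155, 1.63084, 1.1199)  len=1.1603
  (v0,v10,v11) [--+] → (-2.0586, 0, 1.1199)–(-1.96441, 0.246585, 1.1199)  len=0.2640
  (v1,v5,v9) [-++] → (0.580155, 1.63084, 1.1199)–(1.96441, 0.246585, 1.1199)  len=1.9576
  (v11,v10,v2) [+--] → (-2.0586, 0, 1.1199)–(-1.96441, -0.246585, 1.1199)  len=0.2640
  (v3,v9,v4) [-++] → (1.96441, -0.246585, 1.1199)–(0.580155, -1.63084, 1.1199)  len=1.9576
  (v3,v4,v2) [-+-] → (0.580155, -1.63084, 1.1199)–(-0.580155, -1.63084, 1.1199)  len=1.1603
  (v3,v8,v9) [--+] → (2.0586, 0, 1.1199)–(1.96441, -0.246585, 1.1199)  len=0.2640
  (v2,v4,v11) [-++] → (-0.580155, -1.63084, 1.1199)–(-1.96441, -0.246585, 1.1199)  len=1.9576
  (v9,v8,v1) [+--] → (2.0586, 0, 1.1199)–(1.96441, 0.246585, 1.1199)  len=0.2640

Chained into 1 loop(s):
  loop 1: 10 segments, perimeter = 11.2070
Total perimeter = 11.207


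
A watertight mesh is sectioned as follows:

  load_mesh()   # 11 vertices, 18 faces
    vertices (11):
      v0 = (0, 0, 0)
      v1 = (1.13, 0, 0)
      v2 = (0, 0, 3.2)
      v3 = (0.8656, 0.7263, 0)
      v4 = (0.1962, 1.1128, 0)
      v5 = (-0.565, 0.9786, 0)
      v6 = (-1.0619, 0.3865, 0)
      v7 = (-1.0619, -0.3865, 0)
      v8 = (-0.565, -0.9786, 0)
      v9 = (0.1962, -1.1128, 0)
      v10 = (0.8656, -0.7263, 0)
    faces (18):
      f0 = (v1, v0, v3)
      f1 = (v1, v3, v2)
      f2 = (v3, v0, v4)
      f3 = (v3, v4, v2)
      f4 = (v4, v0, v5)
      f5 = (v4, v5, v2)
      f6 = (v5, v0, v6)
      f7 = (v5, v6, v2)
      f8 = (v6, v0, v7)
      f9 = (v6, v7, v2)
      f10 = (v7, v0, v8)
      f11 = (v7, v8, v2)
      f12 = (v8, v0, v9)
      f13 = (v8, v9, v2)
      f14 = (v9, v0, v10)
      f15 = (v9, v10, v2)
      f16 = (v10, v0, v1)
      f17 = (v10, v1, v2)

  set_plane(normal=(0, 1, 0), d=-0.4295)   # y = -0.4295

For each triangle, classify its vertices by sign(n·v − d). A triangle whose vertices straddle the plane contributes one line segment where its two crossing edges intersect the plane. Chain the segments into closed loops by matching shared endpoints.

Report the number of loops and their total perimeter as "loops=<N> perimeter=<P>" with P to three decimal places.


loops=1 perimeter=6.497

Straddling triangles (8 of 18):
  (v7,v0,v8) [++-] → (-0.247974, -0.4295, 0)–(-1.02581, -0.4295, 0)  len=0.7778
  (v7,v8,v2) [+-+] → (-1.02581, -0.4295, 0)–(-0.247974, -0.4295, 1.79554)  len=1.9568
  (v8,v0,v9) [-+-] → (-0.247974, -0.4295, 0)–(0.075726, -0.4295, 0)  len=0.3237
  (v8,v9,v2) [--+] → (0.075726, -0.4295, 1.96492)–(-0.247974, -0.4295, 1.79554)  len=0.3653
  (v9,v0,v10) [-+-] → (0.075726, -0.4295, 0)–(0.511876, -0.4295, 0)  len=0.4361
  (v9,v10,v2) [--+] → (0.511876, -0.4295, 1.30767)–(0.075726, -0.4295, 1.96492)  len=0.7888
  (v10,v0,v1) [-++] → (0.511876, -0.4295, 0)–(0.973646, -0.4295, 0)  len=0.4618
  (v10,v1,v2) [-++] → (0.973646, -0.4295, 0)–(0.511876, -0.4295, 1.30767)  len=1.3868

Chained into 1 loop(s):
  loop 1: 8 segments, perimeter = 6.4972
Total perimeter = 6.497


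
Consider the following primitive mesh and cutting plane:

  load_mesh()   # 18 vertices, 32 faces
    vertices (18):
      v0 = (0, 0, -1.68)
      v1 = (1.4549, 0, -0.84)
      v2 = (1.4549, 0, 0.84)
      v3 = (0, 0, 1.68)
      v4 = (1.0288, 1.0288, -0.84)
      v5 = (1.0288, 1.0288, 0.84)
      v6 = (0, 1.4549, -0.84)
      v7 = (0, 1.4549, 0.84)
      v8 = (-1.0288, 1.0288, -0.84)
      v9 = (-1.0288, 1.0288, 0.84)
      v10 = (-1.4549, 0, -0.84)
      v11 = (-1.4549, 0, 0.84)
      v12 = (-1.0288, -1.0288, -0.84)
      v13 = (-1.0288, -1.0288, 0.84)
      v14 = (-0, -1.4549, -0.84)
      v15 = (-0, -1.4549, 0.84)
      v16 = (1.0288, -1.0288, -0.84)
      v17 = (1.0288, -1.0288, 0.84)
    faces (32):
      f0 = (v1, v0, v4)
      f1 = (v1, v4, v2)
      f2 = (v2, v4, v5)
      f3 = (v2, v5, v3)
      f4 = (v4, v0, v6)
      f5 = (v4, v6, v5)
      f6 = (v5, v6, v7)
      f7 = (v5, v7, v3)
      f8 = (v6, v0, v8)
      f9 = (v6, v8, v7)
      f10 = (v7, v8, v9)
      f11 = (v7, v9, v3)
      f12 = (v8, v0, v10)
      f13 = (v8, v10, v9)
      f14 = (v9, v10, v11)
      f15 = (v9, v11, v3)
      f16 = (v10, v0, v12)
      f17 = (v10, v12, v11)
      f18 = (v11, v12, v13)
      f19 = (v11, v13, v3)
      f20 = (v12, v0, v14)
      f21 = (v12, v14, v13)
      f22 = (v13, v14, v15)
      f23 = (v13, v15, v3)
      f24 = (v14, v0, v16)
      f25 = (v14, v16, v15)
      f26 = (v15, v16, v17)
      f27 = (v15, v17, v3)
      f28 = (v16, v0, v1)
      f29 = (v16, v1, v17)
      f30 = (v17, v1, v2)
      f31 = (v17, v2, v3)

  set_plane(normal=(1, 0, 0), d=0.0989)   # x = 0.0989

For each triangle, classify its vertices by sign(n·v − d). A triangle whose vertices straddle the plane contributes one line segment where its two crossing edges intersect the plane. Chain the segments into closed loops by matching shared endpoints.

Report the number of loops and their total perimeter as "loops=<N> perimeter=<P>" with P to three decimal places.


Straddling triangles (12 of 32):
  (v1,v0,v4) [+-+] → (0.0989, 0, -1.6229)–(0.0989, 0.0989, -1.59925)  len=0.1017
  (v2,v5,v3) [++-] → (0.0989, 0.0989, 1.59925)–(0.0989, 0, 1.6229)  len=0.1017
  (v4,v0,v6) [+--] → (0.0989, 0.0989, -1.59925)–(0.0989, 1.41394, -0.84)  len=1.5185
  (v4,v6,v5) [+-+] → (0.0989, 1.41394, -0.84)–(0.0989, 1.41394, -0.678499)  len=0.1615
  (v5,v6,v7) [+--] → (0.0989, 1.41394, -0.678499)–(0.0989, 1.41394, 0.84)  len=1.5185
  (v5,v7,v3) [+--] → (0.0989, 1.41394, 0.84)–(0.0989, 0.0989, 1.59925)  len=1.5185
  (v14,v0,v16) [--+] → (0.0989, -0.0989, -1.59925)–(0.0989, -1.41394, -0.84)  len=1.5185
  (v14,v16,v15) [-+-] → (0.0989, -1.41394, -0.84)–(0.0989, -1.41394, 0.678499)  len=1.5185
  (v15,v16,v17) [-++] → (0.0989, -1.41394, 0.678499)–(0.0989, -1.41394, 0.84)  len=0.1615
  (v15,v17,v3) [-+-] → (0.0989, -1.41394, 0.84)–(0.0989, -0.0989, 1.59925)  len=1.5185
  (v16,v0,v1) [+-+] → (0.0989, -0.0989, -1.59925)–(0.0989, 0, -1.6229)  len=0.1017
  (v17,v2,v3) [++-] → (0.0989, 0, 1.6229)–(0.0989, -0.0989, 1.59925)  len=0.1017

Chained into 1 loop(s):
  loop 1: 12 segments, perimeter = 9.8407
Total perimeter = 9.841

loops=1 perimeter=9.841


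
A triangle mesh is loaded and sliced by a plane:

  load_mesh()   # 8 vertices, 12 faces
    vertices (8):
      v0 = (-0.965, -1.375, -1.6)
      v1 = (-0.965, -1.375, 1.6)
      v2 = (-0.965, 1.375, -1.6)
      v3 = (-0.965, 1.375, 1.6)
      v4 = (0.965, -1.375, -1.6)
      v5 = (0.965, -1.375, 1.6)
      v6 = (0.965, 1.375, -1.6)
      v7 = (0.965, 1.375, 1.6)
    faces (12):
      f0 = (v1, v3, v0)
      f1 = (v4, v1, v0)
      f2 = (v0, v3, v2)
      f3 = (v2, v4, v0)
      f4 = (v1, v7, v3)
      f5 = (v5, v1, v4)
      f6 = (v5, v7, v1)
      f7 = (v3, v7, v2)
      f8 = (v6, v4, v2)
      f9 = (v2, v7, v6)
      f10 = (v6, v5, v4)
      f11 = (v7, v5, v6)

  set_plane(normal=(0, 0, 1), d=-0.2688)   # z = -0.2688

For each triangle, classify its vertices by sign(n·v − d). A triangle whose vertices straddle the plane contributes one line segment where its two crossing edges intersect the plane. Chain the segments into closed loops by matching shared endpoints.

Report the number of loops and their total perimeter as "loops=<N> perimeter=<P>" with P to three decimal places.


Straddling triangles (8 of 12):
  (v1,v3,v0) [++-] → (-0.965, -0.231, -0.2688)–(-0.965, -1.375, -0.2688)  len=1.1440
  (v4,v1,v0) [-+-] → (0.16212, -1.375, -0.2688)–(-0.965, -1.375, -0.2688)  len=1.1271
  (v0,v3,v2) [-+-] → (-0.965, -0.231, -0.2688)–(-0.965, 1.375, -0.2688)  len=1.6060
  (v5,v1,v4) [++-] → (0.16212, -1.375, -0.2688)–(0.965, -1.375, -0.2688)  len=0.8029
  (v3,v7,v2) [++-] → (-0.16212, 1.375, -0.2688)–(-0.965, 1.375, -0.2688)  len=0.8029
  (v2,v7,v6) [-+-] → (-0.16212, 1.375, -0.2688)–(0.965, 1.375, -0.2688)  len=1.1271
  (v6,v5,v4) [-+-] → (0.965, 0.231, -0.2688)–(0.965, -1.375, -0.2688)  len=1.6060
  (v7,v5,v6) [++-] → (0.965, 0.231, -0.2688)–(0.965, 1.375, -0.2688)  len=1.1440

Chained into 1 loop(s):
  loop 1: 8 segments, perimeter = 9.3600
Total perimeter = 9.360

loops=1 perimeter=9.360


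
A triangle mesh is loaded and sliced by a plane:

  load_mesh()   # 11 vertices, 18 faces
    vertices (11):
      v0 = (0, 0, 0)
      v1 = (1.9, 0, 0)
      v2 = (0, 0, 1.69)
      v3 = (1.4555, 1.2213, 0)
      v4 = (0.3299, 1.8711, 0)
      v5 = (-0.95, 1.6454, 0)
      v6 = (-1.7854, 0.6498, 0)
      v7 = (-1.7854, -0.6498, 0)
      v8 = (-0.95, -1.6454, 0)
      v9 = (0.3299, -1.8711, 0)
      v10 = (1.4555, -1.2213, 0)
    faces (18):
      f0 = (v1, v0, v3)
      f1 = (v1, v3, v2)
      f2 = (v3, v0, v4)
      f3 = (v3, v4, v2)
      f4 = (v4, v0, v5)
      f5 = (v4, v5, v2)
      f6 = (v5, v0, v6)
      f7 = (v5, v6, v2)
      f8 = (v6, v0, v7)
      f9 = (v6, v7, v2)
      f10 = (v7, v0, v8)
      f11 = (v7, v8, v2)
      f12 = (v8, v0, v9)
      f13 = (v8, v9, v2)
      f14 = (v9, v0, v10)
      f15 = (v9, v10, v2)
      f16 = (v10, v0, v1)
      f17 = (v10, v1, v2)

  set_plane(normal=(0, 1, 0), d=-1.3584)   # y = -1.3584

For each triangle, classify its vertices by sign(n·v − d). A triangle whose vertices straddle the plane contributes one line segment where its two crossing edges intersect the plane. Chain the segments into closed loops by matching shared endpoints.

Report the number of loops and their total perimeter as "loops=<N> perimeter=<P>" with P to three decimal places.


loops=1 perimeter=5.031

Straddling triangles (6 of 18):
  (v7,v0,v8) [++-] → (-0.784296, -1.3584, 0)–(-1.19082, -1.3584, 0)  len=0.4065
  (v7,v8,v2) [+-+] → (-1.19082, -1.3584, 0)–(-0.784296, -1.3584, 0.294779)  len=0.5022
  (v8,v0,v9) [-+-] → (-0.784296, -1.3584, 0)–(0.239504, -1.3584, 0)  len=1.0238
  (v8,v9,v2) [--+] → (0.239504, -1.3584, 0.463077)–(-0.784296, -1.3584, 0.294779)  len=1.0375
  (v9,v0,v10) [-++] → (0.239504, -1.3584, 0)–(1.21801, -1.3584, 0)  len=0.9785
  (v9,v10,v2) [-++] → (1.21801, -1.3584, 0)–(0.239504, -1.3584, 0.463077)  len=1.0826

Chained into 1 loop(s):
  loop 1: 6 segments, perimeter = 5.0311
Total perimeter = 5.031


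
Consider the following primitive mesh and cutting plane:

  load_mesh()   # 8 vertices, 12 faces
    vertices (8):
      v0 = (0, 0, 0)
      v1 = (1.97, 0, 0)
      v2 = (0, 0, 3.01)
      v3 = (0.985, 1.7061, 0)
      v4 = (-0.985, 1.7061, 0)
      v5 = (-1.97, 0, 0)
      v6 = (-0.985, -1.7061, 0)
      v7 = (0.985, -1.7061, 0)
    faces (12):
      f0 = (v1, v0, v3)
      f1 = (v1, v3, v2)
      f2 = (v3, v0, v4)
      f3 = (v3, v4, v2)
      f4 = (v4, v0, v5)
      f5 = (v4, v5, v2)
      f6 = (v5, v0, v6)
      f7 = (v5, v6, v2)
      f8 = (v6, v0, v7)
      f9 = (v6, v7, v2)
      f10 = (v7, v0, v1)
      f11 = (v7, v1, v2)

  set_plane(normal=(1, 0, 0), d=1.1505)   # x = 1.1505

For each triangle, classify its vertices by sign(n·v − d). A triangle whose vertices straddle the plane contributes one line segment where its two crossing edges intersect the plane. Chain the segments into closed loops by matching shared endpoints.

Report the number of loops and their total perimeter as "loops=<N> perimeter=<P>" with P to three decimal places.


loops=1 perimeter=6.624

Straddling triangles (4 of 12):
  (v1,v0,v3) [+--] → (1.1505, 0, 0)–(1.1505, 1.41944, 0)  len=1.4194
  (v1,v3,v2) [+--] → (1.1505, 1.41944, 0)–(1.1505, 0, 1.25213)  len=1.8928
  (v7,v0,v1) [--+] → (1.1505, 0, 0)–(1.1505, -1.41944, 0)  len=1.4194
  (v7,v1,v2) [-+-] → (1.1505, -1.41944, 0)–(1.1505, 0, 1.25213)  len=1.8928

Chained into 1 loop(s):
  loop 1: 4 segments, perimeter = 6.6245
Total perimeter = 6.624


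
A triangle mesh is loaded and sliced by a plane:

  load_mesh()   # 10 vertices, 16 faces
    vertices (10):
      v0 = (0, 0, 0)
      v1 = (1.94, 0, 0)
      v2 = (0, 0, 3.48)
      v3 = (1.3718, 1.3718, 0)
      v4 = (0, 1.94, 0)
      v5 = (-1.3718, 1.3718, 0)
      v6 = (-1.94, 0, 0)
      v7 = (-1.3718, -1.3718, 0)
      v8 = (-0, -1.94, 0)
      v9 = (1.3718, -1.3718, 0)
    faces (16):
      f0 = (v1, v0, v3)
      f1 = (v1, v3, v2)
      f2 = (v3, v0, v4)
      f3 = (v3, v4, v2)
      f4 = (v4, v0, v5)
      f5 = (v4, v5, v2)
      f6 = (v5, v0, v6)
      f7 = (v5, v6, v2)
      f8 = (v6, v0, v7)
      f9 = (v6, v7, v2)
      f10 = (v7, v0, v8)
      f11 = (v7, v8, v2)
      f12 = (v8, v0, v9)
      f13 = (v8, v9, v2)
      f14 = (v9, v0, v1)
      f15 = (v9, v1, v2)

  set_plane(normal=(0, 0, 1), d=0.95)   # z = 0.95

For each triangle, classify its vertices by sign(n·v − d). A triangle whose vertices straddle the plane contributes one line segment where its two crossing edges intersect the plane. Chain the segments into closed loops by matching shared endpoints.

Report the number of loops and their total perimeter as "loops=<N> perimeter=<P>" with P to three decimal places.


loops=1 perimeter=8.636

Straddling triangles (8 of 16):
  (v1,v3,v2) [--+] → (0.997314, 0.997314, 0.95)–(1.4104, 0, 0.95)  len=1.0795
  (v3,v4,v2) [--+] → (0, 1.4104, 0.95)–(0.997314, 0.997314, 0.95)  len=1.0795
  (v4,v5,v2) [--+] → (-0.997314, 0.997314, 0.95)–(0, 1.4104, 0.95)  len=1.0795
  (v5,v6,v2) [--+] → (-1.4104, 0, 0.95)–(-0.997314, 0.997314, 0.95)  len=1.0795
  (v6,v7,v2) [--+] → (-0.997314, -0.997314, 0.95)–(-1.4104, 0, 0.95)  len=1.0795
  (v7,v8,v2) [--+] → (0, -1.4104, 0.95)–(-0.997314, -0.997314, 0.95)  len=1.0795
  (v8,v9,v2) [--+] → (0.997314, -0.997314, 0.95)–(0, -1.4104, 0.95)  len=1.0795
  (v9,v1,v2) [--+] → (1.4104, 0, 0.95)–(0.997314, -0.997314, 0.95)  len=1.0795

Chained into 1 loop(s):
  loop 1: 8 segments, perimeter = 8.6358
Total perimeter = 8.636


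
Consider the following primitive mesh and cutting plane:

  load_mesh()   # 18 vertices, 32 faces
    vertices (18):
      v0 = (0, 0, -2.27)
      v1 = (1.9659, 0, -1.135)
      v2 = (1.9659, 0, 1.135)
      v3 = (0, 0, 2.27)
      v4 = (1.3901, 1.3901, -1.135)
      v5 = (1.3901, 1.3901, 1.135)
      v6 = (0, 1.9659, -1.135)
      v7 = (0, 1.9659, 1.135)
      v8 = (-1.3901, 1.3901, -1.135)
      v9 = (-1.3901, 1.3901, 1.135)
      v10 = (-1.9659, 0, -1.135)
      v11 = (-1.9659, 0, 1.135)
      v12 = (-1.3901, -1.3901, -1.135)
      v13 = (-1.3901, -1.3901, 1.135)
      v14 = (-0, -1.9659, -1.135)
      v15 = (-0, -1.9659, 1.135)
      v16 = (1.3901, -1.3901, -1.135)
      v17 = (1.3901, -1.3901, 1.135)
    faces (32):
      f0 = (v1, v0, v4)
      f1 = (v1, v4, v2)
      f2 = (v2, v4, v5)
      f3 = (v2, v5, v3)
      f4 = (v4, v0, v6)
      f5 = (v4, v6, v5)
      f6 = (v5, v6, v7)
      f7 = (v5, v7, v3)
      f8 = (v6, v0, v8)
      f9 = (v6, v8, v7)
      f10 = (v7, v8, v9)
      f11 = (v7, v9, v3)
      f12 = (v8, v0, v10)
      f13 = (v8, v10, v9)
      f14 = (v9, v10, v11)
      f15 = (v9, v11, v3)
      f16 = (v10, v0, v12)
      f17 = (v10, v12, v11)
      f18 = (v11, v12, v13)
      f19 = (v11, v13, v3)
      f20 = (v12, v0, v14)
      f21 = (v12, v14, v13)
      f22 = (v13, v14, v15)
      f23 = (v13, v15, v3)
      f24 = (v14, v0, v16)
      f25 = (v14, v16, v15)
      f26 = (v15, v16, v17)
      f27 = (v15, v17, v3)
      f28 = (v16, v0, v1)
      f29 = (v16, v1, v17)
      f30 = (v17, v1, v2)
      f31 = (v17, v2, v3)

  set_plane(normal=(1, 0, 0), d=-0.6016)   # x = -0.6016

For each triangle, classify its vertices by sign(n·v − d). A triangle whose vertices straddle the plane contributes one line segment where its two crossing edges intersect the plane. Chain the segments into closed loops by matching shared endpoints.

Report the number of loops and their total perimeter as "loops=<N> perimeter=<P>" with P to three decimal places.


loops=1 perimeter=12.165

Straddling triangles (12 of 32):
  (v6,v0,v8) [++-] → (-0.6016, 0.6016, -1.7788)–(-0.6016, 1.71671, -1.135)  len=1.2876
  (v6,v8,v7) [+-+] → (-0.6016, 1.71671, -1.135)–(-0.6016, 1.71671, 0.152602)  len=1.2876
  (v7,v8,v9) [+--] → (-0.6016, 1.71671, 0.152602)–(-0.6016, 1.71671, 1.135)  len=0.9824
  (v7,v9,v3) [+-+] → (-0.6016, 1.71671, 1.135)–(-0.6016, 0.6016, 1.7788)  len=1.2876
  (v8,v0,v10) [-+-] → (-0.6016, 0.6016, -1.7788)–(-0.6016, 0, -1.92267)  len=0.6186
  (v9,v11,v3) [--+] → (-0.6016, 0, 1.92267)–(-0.6016, 0.6016, 1.7788)  len=0.6186
  (v10,v0,v12) [-+-] → (-0.6016, 0, -1.92267)–(-0.6016, -0.6016, -1.7788)  len=0.6186
  (v11,v13,v3) [--+] → (-0.6016, -0.6016, 1.7788)–(-0.6016, 0, 1.92267)  len=0.6186
  (v12,v0,v14) [-++] → (-0.6016, -0.6016, -1.7788)–(-0.6016, -1.71671, -1.135)  len=1.2876
  (v12,v14,v13) [-+-] → (-0.6016, -1.71671, -1.135)–(-0.6016, -1.71671, -0.152602)  len=0.9824
  (v13,v14,v15) [-++] → (-0.6016, -1.71671, -0.152602)–(-0.6016, -1.71671, 1.135)  len=1.2876
  (v13,v15,v3) [-++] → (-0.6016, -1.71671, 1.135)–(-0.6016, -0.6016, 1.7788)  len=1.2876

Chained into 1 loop(s):
  loop 1: 12 segments, perimeter = 12.1647
Total perimeter = 12.165


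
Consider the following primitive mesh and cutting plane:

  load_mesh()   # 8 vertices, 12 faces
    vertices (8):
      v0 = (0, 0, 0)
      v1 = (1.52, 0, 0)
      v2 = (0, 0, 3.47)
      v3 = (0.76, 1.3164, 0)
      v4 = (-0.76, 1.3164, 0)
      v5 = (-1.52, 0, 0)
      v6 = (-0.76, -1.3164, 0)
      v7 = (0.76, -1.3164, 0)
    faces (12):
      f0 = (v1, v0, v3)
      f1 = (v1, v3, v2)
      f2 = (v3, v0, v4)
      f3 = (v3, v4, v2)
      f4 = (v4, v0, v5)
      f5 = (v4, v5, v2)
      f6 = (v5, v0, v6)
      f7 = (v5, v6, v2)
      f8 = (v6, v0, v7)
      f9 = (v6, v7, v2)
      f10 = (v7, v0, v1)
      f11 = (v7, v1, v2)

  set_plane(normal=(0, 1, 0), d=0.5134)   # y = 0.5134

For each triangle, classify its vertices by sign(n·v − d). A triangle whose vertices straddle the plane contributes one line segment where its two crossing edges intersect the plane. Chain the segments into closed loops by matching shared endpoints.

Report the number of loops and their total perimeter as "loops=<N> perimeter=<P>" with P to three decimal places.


Straddling triangles (6 of 12):
  (v1,v0,v3) [--+] → (0.296402, 0.5134, 0)–(1.2236, 0.5134, 0)  len=0.9272
  (v1,v3,v2) [-+-] → (1.2236, 0.5134, 0)–(0.296402, 0.5134, 2.11669)  len=2.3109
  (v3,v0,v4) [+-+] → (0.296402, 0.5134, 0)–(-0.296402, 0.5134, 0)  len=0.5928
  (v3,v4,v2) [++-] → (-0.296402, 0.5134, 2.11669)–(0.296402, 0.5134, 2.11669)  len=0.5928
  (v4,v0,v5) [+--] → (-0.296402, 0.5134, 0)–(-1.2236, 0.5134, 0)  len=0.9272
  (v4,v5,v2) [+--] → (-1.2236, 0.5134, 0)–(-0.296402, 0.5134, 2.11669)  len=2.3109

Chained into 1 loop(s):
  loop 1: 6 segments, perimeter = 7.6617
Total perimeter = 7.662

loops=1 perimeter=7.662
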